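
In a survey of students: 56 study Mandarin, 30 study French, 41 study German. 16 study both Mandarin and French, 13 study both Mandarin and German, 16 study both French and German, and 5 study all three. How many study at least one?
|A∪B∪C| = 56+30+41-16-13-16+5 = 87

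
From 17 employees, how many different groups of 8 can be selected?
C(17,8) = 17!/(8!×9!) = 24310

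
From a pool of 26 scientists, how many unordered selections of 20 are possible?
C(26,20) = 26!/(20!×6!) = 230230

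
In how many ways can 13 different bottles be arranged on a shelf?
13! = 6227020800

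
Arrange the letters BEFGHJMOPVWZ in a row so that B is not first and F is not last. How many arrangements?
By inclusion-exclusion: 12! - 2×(12-1)! + (12-2)! = 479001600 - 79833600 + 3628800 = 402796800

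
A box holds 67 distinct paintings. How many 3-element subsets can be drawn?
C(67,3) = 67!/(3!×64!) = 47905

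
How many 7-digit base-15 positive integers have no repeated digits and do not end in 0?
Last digit: 14 nonzero choices. First digit: 13 (nonzero, ≠last). Middle 5: P(13,5) = 154440. Total = 28108080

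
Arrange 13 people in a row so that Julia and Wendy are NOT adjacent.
Total - adjacent = 13! - (13-1)!×2 = 6227020800 - 958003200 = 5269017600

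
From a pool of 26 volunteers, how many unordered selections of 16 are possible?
C(26,16) = 26!/(16!×10!) = 5311735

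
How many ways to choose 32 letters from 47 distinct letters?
C(47,32) = 47!/(32!×15!) = 751616304549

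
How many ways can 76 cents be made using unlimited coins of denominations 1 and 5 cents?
Coefficient of x^76 in 1/(1-x^1) · 1/(1-x^5). Use j coins of 5 for j = 0..⌊76/5⌋ = 15, the rest in 1s: 15 + 1 = 16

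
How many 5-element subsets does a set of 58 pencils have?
C(58,5) = 58!/(5!×53!) = 4582116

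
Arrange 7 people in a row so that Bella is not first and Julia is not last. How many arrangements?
By inclusion-exclusion: 7! - 2×(7-1)! + (7-2)! = 5040 - 1440 + 120 = 3720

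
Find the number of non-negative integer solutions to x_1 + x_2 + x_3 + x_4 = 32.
C(32+4-1, 4-1) = C(35, 3) = 6545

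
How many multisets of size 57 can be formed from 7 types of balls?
C(57+7-1, 7-1) = C(63, 6) = 67945521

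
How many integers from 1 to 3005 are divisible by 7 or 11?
⌊3005/7⌋ + ⌊3005/11⌋ - ⌊3005/77⌋ = 429 + 273 - 39 = 663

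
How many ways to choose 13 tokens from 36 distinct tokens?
C(36,13) = 36!/(13!×23!) = 2310789600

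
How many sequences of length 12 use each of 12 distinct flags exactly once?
12! = 479001600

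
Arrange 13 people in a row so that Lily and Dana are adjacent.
Treat as block: (13-1)! × 2! = 479001600 × 2 = 958003200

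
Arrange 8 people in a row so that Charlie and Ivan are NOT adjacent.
Total - adjacent = 8! - (8-1)!×2 = 40320 - 10080 = 30240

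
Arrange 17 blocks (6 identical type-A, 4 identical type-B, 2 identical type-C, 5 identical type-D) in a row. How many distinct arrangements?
17! / (6! × 4! × 2! × 5!) = 85765680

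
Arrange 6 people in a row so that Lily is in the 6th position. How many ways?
Fix one position: (6-1)! = 120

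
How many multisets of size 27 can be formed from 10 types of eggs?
C(27+10-1, 10-1) = C(36, 9) = 94143280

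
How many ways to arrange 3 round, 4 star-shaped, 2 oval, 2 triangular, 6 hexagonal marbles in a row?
17! / (3! × 4! × 2! × 2! × 6!) = 857656800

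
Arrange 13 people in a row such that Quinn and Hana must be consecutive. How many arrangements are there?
Treat the 2 as one block: (13-2+1)! × 2! = 479001600 × 2 = 958003200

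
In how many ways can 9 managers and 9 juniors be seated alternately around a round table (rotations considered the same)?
Fix one of the managers: (9-1)! ways for the remaining managers, × 9! ways for the juniors = 40320 × 362880 = 14631321600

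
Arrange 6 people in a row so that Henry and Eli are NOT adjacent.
Total - adjacent = 6! - (6-1)!×2 = 720 - 240 = 480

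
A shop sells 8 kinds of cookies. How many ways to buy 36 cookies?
C(36+8-1, 8-1) = C(43, 7) = 32224114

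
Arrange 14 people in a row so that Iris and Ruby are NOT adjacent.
Total - adjacent = 14! - (14-1)!×2 = 87178291200 - 12454041600 = 74724249600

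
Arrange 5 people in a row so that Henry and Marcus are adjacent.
Treat as block: (5-1)! × 2! = 24 × 2 = 48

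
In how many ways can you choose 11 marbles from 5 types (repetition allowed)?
C(11+5-1, 5-1) = C(15, 4) = 1365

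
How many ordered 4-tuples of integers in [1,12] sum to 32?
Coefficient of x^32 in (x + x² + ... + x^12)^4. By inclusion-exclusion on dice exceeding 12: Σ_j (-1)^j C(4,j)·C(32-1-12j, 3) = C(4,0)·C(31,3) - C(4,1)·C(19,3) + C(4,2)·C(7,3) = 1·4495 - 4·969 + 6·35 = 829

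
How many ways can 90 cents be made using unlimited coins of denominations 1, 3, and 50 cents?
Coefficient of x^90 in 1/(1-x^1) · 1/(1-x^3) · 1/(1-x^50). Case on j = number of 50-cent coins (j = 0..1); remainder r = 90 - 50j is made from {1,3} in ⌊r/3⌋+1 ways. r = 90, 40 → 31 + 14 = 45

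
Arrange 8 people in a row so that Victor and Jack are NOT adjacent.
Total - adjacent = 8! - (8-1)!×2 = 40320 - 10080 = 30240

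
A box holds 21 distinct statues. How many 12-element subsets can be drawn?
C(21,12) = 21!/(12!×9!) = 293930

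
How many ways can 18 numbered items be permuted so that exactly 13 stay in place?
Choose the 13 fixed points C(18,13) = 8568, derange the rest: !5 = Σ_{j=0}^{5} (-1)^j·5!/j! = 120 - 120 + 60 - 20 + 5 - 1 = 44. Product = 8568 × 44 = 376992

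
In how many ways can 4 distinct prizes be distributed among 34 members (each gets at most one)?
P(34,4) = 34!/(34-4)! = 1113024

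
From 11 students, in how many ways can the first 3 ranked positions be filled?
P(11,3) = 11!/(11-3)! = 990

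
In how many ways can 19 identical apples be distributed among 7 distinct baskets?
C(19+7-1, 7-1) = C(25, 6) = 177100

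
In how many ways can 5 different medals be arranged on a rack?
5! = 120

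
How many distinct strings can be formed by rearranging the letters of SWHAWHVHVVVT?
12! / (1! × 2! × 1! × 4! × 1! × 3!) = 1663200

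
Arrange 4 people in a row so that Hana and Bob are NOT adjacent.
Total - adjacent = 4! - (4-1)!×2 = 24 - 12 = 12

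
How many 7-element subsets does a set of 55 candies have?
C(55,7) = 55!/(7!×48!) = 202927725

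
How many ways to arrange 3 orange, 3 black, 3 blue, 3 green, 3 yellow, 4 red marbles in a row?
19! / (3! × 3! × 3! × 3! × 3! × 4!) = 651819168000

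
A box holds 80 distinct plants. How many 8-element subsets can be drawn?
C(80,8) = 80!/(8!×72!) = 28987537150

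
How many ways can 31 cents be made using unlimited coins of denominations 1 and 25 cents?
Coefficient of x^31 in 1/(1-x^1) · 1/(1-x^25). Use j coins of 25 for j = 0..⌊31/25⌋ = 1, the rest in 1s: 1 + 1 = 2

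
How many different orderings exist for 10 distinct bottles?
10! = 3628800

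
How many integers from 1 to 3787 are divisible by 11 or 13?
⌊3787/11⌋ + ⌊3787/13⌋ - ⌊3787/143⌋ = 344 + 291 - 26 = 609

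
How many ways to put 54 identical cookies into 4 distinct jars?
C(54+4-1, 4-1) = C(57, 3) = 29260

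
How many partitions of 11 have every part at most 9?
Let r_j(i) = number of partitions of i into parts ≤ j, for i = 0..11. r_1(i) = 1 for all i; r_j(i) = r_{j-1}(i) + r_j(i-j). Rows j = 2..9: ≤2: 1 1 2 2 3 3 4 4 5 5 6 6; ≤3: 1 1 2 3 4 5 7 8 10 12 14 16; ≤4: 1 1 2 3 5 6 9 11 15 18 23 27; ≤5: 1 1 2 3 5 7 10 13 18 23 30 37; ≤6: 1 1 2 3 5 7 11 14 20 26 35 44; ≤7: 1 1 2 3 5 7 11 15 21 28 38 49; ≤8: 1 1 2 3 5 7 11 15 22 29 40 52; ≤9: 1 1 2 3 5 7 11 15 22 30 41 54. r_9(11) = 54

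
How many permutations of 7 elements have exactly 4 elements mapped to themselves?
Choose the 4 fixed points C(7,4) = 35, derange the rest: !3 = Σ_{j=0}^{3} (-1)^j·3!/j! = 6 - 6 + 3 - 1 = 2. Product = 35 × 2 = 70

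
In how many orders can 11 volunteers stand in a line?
11! = 39916800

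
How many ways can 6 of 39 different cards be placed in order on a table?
P(39,6) = 39!/(39-6)! = 2349088560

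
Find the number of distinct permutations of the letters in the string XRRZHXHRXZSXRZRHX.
17! / (5! × 5! × 1! × 3! × 3!) = 686125440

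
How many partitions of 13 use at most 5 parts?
By conjugation, equals partitions of 13 into parts ≤ 5. Let r_j(i) = number of partitions of i into parts ≤ j, for i = 0..13. r_1(i) = 1 for all i; r_j(i) = r_{j-1}(i) + r_j(i-j). Rows j = 2..5: ≤2: 1 1 2 2 3 3 4 4 5 5 6 6 7 7; ≤3: 1 1 2 3 4 5 7 8 10 12 14 16 19 21; ≤4: 1 1 2 3 5 6 9 11 15 18 23 27 34 39; ≤5: 1 1 2 3 5 7 10 13 18 23 30 37 47 57. r_5(13) = 57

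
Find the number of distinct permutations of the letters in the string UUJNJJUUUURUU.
13! / (3! × 1! × 1! × 8!) = 25740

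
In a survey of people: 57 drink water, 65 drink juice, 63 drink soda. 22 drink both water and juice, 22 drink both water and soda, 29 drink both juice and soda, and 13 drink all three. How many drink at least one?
|A∪B∪C| = 57+65+63-22-22-29+13 = 125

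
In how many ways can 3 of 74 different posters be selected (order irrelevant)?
C(74,3) = 74!/(3!×71!) = 64824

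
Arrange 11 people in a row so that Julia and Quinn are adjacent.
Treat as block: (11-1)! × 2! = 3628800 × 2 = 7257600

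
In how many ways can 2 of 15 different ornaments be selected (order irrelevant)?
C(15,2) = 15!/(2!×13!) = 105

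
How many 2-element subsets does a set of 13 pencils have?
C(13,2) = 13!/(2!×11!) = 78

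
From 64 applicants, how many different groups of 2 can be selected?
C(64,2) = 64!/(2!×62!) = 2016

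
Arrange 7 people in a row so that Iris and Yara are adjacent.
Treat as block: (7-1)! × 2! = 720 × 2 = 1440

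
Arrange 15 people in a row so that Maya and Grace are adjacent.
Treat as block: (15-1)! × 2! = 87178291200 × 2 = 174356582400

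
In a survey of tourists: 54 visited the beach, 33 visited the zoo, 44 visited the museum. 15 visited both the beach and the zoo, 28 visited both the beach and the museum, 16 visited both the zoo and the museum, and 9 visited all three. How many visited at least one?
|A∪B∪C| = 54+33+44-15-28-16+9 = 81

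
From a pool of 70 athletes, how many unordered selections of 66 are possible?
C(70,66) = 70!/(66!×4!) = 916895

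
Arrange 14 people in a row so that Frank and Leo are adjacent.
Treat as block: (14-1)! × 2! = 6227020800 × 2 = 12454041600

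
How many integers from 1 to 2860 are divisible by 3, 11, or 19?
⌊2860/3⌋+⌊2860/11⌋+⌊2860/19⌋ - ⌊2860/33⌋-⌊2860/57⌋-⌊2860/209⌋ + ⌊2860/627⌋ = 953+260+150 - 86-50-13 + 4 = 1218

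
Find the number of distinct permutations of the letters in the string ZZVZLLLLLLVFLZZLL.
17! / (1! × 9! × 2! × 5!) = 4084080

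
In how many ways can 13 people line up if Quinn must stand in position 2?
Fix one position: (13-1)! = 479001600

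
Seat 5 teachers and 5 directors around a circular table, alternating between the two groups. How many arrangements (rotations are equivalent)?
Fix one of the teachers: (5-1)! ways for the remaining teachers, × 5! ways for the directors = 24 × 120 = 2880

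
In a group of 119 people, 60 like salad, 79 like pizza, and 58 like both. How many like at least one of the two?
|A∪B| = |A| + |B| - |A∩B| = 60 + 79 - 58 = 81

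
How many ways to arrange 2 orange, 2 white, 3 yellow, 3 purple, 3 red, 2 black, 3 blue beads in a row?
18! / (2! × 2! × 3! × 3! × 3! × 2! × 3!) = 617512896000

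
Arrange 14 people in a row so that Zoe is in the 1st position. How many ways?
Fix one position: (14-1)! = 6227020800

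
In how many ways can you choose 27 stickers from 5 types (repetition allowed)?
C(27+5-1, 5-1) = C(31, 4) = 31465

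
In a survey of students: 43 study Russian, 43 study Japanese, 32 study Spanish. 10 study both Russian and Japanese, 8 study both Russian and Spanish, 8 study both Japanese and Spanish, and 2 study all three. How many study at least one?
|A∪B∪C| = 43+43+32-10-8-8+2 = 94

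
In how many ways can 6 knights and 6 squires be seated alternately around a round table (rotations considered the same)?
Fix one of the knights: (6-1)! ways for the remaining knights, × 6! ways for the squires = 120 × 720 = 86400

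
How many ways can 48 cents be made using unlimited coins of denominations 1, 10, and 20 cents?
Coefficient of x^48 in 1/(1-x^1) · 1/(1-x^10) · 1/(1-x^20). Case on j = number of 20-cent coins (j = 0..2); remainder r = 48 - 20j is made from {1,10} in ⌊r/10⌋+1 ways. r = 48, 28, 8 → 5 + 3 + 1 = 9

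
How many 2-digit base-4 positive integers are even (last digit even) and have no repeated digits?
Last∈{0,2}. Last=0: 3. Last nonzero: 1×2×P(2,0) = 2. Total = 5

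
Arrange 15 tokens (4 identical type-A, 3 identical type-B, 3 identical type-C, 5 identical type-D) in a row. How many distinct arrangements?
15! / (4! × 3! × 3! × 5!) = 12612600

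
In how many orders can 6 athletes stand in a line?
6! = 720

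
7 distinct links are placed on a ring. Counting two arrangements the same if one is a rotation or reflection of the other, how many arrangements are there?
(7-1)!/2 = 720/2 = 360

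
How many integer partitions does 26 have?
Pentagonal recurrence p(n) = p(n-1) + p(n-2) - p(n-5) - p(n-7) + p(n-12) + p(n-15) - ... gives p(0..25) = 1, 1, 2, 3, 5, 7, 11, 15, 22, 30, 42, 56, 77, 101, 135, 176, 231, 297, 385, 490, 627, 792, 1002, 1255, 1575, 1958. p(26) = p(25) + p(24) - p(21) - p(19) + p(14) + p(11) - p(4) - p(0) = 1958 + 1575 - 792 - 490 + 135 + 56 - 5 - 1 = 2436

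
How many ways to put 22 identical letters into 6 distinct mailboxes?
C(22+6-1, 6-1) = C(27, 5) = 80730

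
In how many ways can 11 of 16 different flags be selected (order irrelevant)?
C(16,11) = 16!/(11!×5!) = 4368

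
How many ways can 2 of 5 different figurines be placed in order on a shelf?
P(5,2) = 5!/(5-2)! = 20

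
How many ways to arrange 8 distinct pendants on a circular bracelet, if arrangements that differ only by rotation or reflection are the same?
(8-1)!/2 = 5040/2 = 2520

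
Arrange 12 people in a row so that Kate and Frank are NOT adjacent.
Total - adjacent = 12! - (12-1)!×2 = 479001600 - 79833600 = 399168000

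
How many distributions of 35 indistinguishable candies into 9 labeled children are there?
C(35+9-1, 9-1) = C(43, 8) = 145008513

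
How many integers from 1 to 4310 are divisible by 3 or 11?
⌊4310/3⌋ + ⌊4310/11⌋ - ⌊4310/33⌋ = 1436 + 391 - 130 = 1697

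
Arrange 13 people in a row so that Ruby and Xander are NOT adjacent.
Total - adjacent = 13! - (13-1)!×2 = 6227020800 - 958003200 = 5269017600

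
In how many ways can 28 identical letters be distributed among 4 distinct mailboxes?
C(28+4-1, 4-1) = C(31, 3) = 4495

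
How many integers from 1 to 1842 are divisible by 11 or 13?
⌊1842/11⌋ + ⌊1842/13⌋ - ⌊1842/143⌋ = 167 + 141 - 12 = 296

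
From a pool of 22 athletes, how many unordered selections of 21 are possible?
C(22,21) = 22!/(21!×1!) = 22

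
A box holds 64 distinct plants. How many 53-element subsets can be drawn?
C(64,53) = 64!/(53!×11!) = 743595781824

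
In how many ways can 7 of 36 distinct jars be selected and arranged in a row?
P(36,7) = 36!/(36-7)! = 42072307200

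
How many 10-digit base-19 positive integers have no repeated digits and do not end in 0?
Last digit: 18 nonzero choices. First digit: 17 (nonzero, ≠last). Middle 8: P(17,8) = 980179200. Total = 299934835200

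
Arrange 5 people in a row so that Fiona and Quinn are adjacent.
Treat as block: (5-1)! × 2! = 24 × 2 = 48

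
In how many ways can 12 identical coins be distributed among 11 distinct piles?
C(12+11-1, 11-1) = C(22, 10) = 646646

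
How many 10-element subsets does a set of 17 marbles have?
C(17,10) = 17!/(10!×7!) = 19448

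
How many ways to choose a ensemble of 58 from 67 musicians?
C(67,58) = 67!/(58!×9!) = 42757703560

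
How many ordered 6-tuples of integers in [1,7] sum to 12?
Coefficient of x^12 in (x + x² + ... + x^7)^6. By inclusion-exclusion on dice exceeding 7: Σ_j (-1)^j C(6,j)·C(12-1-7j, 5) = C(6,0)·C(11,5) = 1·462 = 462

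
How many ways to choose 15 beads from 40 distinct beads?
C(40,15) = 40!/(15!×25!) = 40225345056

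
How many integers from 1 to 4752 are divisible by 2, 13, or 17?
⌊4752/2⌋+⌊4752/13⌋+⌊4752/17⌋ - ⌊4752/26⌋-⌊4752/34⌋-⌊4752/221⌋ + ⌊4752/442⌋ = 2376+365+279 - 182-139-21 + 10 = 2688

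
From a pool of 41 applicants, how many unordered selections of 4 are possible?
C(41,4) = 41!/(4!×37!) = 101270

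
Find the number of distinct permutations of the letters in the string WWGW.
4! / (1! × 3!) = 4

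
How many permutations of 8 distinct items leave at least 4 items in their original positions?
Exactly j fixed points: C(8,j)·!(8-j); sum over j ≥ 4 (derangement numbers via !m = (m-1)·(!(m-1) + !(m-2)): !0..!4 = 1, 0, 1, 2, 9). Σ_{j=4}^{8} C(8,j)·!(8-j) = C(8,4)·!4 + C(8,5)·!3 + C(8,6)·!2 + C(8,7)·!1 + C(8,8)·!0 = 70·9 + 56·2 + 28·1 + 8·0 + 1·1 = 771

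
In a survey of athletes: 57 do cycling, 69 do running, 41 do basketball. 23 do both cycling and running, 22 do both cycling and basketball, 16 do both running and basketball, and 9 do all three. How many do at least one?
|A∪B∪C| = 57+69+41-23-22-16+9 = 115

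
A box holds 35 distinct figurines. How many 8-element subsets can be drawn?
C(35,8) = 35!/(8!×27!) = 23535820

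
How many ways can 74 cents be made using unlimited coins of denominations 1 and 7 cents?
Coefficient of x^74 in 1/(1-x^1) · 1/(1-x^7). Use j coins of 7 for j = 0..⌊74/7⌋ = 10, the rest in 1s: 10 + 1 = 11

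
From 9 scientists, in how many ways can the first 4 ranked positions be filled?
P(9,4) = 9!/(9-4)! = 3024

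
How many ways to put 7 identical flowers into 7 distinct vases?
C(7+7-1, 7-1) = C(13, 6) = 1716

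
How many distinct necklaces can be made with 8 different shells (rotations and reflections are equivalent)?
(8-1)!/2 = 5040/2 = 2520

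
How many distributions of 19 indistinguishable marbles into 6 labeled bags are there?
C(19+6-1, 6-1) = C(24, 5) = 42504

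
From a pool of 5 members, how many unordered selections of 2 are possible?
C(5,2) = 5!/(2!×3!) = 10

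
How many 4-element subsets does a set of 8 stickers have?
C(8,4) = 8!/(4!×4!) = 70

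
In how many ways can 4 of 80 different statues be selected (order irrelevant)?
C(80,4) = 80!/(4!×76!) = 1581580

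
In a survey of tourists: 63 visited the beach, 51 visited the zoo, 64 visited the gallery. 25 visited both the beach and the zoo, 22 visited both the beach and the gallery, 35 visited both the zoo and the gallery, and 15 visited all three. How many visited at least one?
|A∪B∪C| = 63+51+64-25-22-35+15 = 111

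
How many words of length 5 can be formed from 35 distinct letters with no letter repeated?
P(35,5) = 35!/(35-5)! = 38955840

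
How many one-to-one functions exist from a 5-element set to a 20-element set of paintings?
P(20,5) = 20!/(20-5)! = 1860480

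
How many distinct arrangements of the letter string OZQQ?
4! / (2! × 1! × 1!) = 12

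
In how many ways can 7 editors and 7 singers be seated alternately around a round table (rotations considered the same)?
Fix one of the editors: (7-1)! ways for the remaining editors, × 7! ways for the singers = 720 × 5040 = 3628800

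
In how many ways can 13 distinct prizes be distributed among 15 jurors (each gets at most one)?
P(15,13) = 15!/(15-13)! = 653837184000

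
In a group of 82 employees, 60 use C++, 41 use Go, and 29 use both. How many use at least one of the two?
|A∪B| = |A| + |B| - |A∩B| = 60 + 41 - 29 = 72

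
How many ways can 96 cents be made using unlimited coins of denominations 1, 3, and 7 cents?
Coefficient of x^96 in 1/(1-x^1) · 1/(1-x^3) · 1/(1-x^7). Case on j = number of 7-cent coins (j = 0..13); remainder r = 96 - 7j is made from {1,3} in ⌊r/3⌋+1 ways. r = 96, 89, 82, 75, 68, 61, 54, 47, 40, 33, 26, 19, 12, 5 → 33 + 30 + 28 + 26 + 23 + 21 + 19 + 16 + 14 + 12 + 9 + 7 + 5 + 2 = 245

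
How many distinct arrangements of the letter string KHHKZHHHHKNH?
12! / (1! × 7! × 3! × 1!) = 15840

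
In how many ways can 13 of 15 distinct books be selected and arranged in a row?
P(15,13) = 15!/(15-13)! = 653837184000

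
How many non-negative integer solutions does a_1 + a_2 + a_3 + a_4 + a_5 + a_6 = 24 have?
C(24+6-1, 6-1) = C(29, 5) = 118755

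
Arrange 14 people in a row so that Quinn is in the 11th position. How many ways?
Fix one position: (14-1)! = 6227020800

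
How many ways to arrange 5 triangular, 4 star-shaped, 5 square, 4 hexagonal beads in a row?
18! / (5! × 4! × 5! × 4!) = 771891120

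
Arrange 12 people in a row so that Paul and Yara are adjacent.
Treat as block: (12-1)! × 2! = 39916800 × 2 = 79833600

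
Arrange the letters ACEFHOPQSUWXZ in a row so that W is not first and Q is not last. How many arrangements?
By inclusion-exclusion: 13! - 2×(13-1)! + (13-2)! = 6227020800 - 958003200 + 39916800 = 5308934400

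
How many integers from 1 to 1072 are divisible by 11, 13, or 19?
⌊1072/11⌋+⌊1072/13⌋+⌊1072/19⌋ - ⌊1072/143⌋-⌊1072/209⌋-⌊1072/247⌋ + ⌊1072/2717⌋ = 97+82+56 - 7-5-4 + 0 = 219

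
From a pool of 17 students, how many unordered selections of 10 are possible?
C(17,10) = 17!/(10!×7!) = 19448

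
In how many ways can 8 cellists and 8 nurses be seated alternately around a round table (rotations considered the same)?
Fix one of the cellists: (8-1)! ways for the remaining cellists, × 8! ways for the nurses = 5040 × 40320 = 203212800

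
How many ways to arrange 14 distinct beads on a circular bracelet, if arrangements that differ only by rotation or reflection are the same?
(14-1)!/2 = 6227020800/2 = 3113510400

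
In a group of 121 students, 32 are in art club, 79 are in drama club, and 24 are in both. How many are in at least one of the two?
|A∪B| = |A| + |B| - |A∩B| = 32 + 79 - 24 = 87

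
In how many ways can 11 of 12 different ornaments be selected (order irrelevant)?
C(12,11) = 12!/(11!×1!) = 12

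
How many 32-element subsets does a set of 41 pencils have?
C(41,32) = 41!/(32!×9!) = 350343565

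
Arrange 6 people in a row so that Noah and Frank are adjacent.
Treat as block: (6-1)! × 2! = 120 × 2 = 240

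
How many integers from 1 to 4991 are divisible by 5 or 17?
⌊4991/5⌋ + ⌊4991/17⌋ - ⌊4991/85⌋ = 998 + 293 - 58 = 1233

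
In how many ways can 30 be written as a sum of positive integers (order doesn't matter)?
Pentagonal recurrence p(n) = p(n-1) + p(n-2) - p(n-5) - p(n-7) + p(n-12) + p(n-15) - ... gives p(0..29) = 1, 1, 2, 3, 5, 7, 11, 15, 22, 30, 42, 56, 77, 101, 135, 176, 231, 297, 385, 490, 627, 792, 1002, 1255, 1575, 1958, 2436, 3010, 3718, 4565. p(30) = p(29) + p(28) - p(25) - p(23) + p(18) + p(15) - p(8) - p(4) = 4565 + 3718 - 1958 - 1255 + 385 + 176 - 22 - 5 = 5604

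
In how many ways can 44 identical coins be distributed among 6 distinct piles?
C(44+6-1, 6-1) = C(49, 5) = 1906884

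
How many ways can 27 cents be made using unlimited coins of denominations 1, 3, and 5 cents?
Coefficient of x^27 in 1/(1-x^1) · 1/(1-x^3) · 1/(1-x^5). Case on j = number of 5-cent coins (j = 0..5); remainder r = 27 - 5j is made from {1,3} in ⌊r/3⌋+1 ways. r = 27, 22, 17, 12, 7, 2 → 10 + 8 + 6 + 5 + 3 + 1 = 33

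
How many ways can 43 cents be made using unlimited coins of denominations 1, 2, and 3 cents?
Coefficient of x^43 in 1/(1-x^1) · 1/(1-x^2) · 1/(1-x^3). Case on j = number of 3-cent coins (j = 0..14); remainder r = 43 - 3j is made from {1,2} in ⌊r/2⌋+1 ways. r = 43, 40, 37, 34, 31, 28, 25, 22, 19, 16, 13, 10, 7, 4, 1 → 22 + 21 + 19 + 18 + 16 + 15 + 13 + 12 + 10 + 9 + 7 + 6 + 4 + 3 + 1 = 176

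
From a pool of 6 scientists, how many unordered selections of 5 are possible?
C(6,5) = 6!/(5!×1!) = 6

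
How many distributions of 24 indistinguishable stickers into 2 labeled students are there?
C(24+2-1, 2-1) = C(25, 1) = 25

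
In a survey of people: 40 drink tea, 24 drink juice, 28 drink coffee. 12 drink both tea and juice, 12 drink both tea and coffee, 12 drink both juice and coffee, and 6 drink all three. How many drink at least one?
|A∪B∪C| = 40+24+28-12-12-12+6 = 62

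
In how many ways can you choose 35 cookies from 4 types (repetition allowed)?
C(35+4-1, 4-1) = C(38, 3) = 8436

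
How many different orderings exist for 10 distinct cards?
10! = 3628800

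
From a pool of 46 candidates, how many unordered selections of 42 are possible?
C(46,42) = 46!/(42!×4!) = 163185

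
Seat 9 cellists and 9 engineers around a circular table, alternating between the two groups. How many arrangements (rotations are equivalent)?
Fix one of the cellists: (9-1)! ways for the remaining cellists, × 9! ways for the engineers = 40320 × 362880 = 14631321600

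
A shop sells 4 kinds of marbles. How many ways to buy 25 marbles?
C(25+4-1, 4-1) = C(28, 3) = 3276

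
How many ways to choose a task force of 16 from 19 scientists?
C(19,16) = 19!/(16!×3!) = 969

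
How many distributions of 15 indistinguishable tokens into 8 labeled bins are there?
C(15+8-1, 8-1) = C(22, 7) = 170544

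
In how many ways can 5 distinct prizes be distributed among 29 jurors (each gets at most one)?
P(29,5) = 29!/(29-5)! = 14250600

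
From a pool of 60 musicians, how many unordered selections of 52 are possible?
C(60,52) = 60!/(52!×8!) = 2558620845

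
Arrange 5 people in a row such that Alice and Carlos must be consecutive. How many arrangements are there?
Treat the 2 as one block: (5-2+1)! × 2! = 24 × 2 = 48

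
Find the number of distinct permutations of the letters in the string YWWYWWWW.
8! / (6! × 2!) = 28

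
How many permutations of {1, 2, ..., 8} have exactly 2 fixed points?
Choose the 2 fixed points C(8,2) = 28, derange the rest: !6 = Σ_{j=0}^{6} (-1)^j·6!/j! = 720 - 720 + 360 - 120 + 30 - 6 + 1 = 265. Product = 28 × 265 = 7420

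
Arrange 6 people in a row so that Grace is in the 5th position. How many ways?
Fix one position: (6-1)! = 120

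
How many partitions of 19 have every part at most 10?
Let r_j(i) = number of partitions of i into parts ≤ j, for i = 0..19. r_1(i) = 1 for all i; r_j(i) = r_{j-1}(i) + r_j(i-j). Rows j = 2..10: ≤2: 1 1 2 2 3 3 4 4 5 5 6 6 7 7 8 8 9 9 10 10; ≤3: 1 1 2 3 4 5 7 8 10 12 14 16 19 21 24 27 30 33 37 40; ≤4: 1 1 2 3 5 6 9 11 15 18 23 27 34 39 47 54 64 72 84 94; ≤5: 1 1 2 3 5 7 10 13 18 23 30 37 47 57 70 84 101 119 141 164; ≤6: 1 1 2 3 5 7 11 14 20 26 35 44 58 71 90 110 136 163 199 235; ≤7: 1 1 2 3 5 7 11 15 21 28 38 49 65 82 105 131 164 201 248 300; ≤8: 1 1 2 3 5 7 11 15 22 29 40 52 70 89 116 146 186 230 288 352; ≤9: 1 1 2 3 5 7 11 15 22 30 41 54 73 94 123 157 201 252 318 393; ≤10: 1 1 2 3 5 7 11 15 22 30 42 55 75 97 128 164 212 267 340 423. r_10(19) = 423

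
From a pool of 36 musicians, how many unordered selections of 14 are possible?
C(36,14) = 36!/(14!×22!) = 3796297200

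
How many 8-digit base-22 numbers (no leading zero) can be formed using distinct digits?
First digit: 21 choices (nonzero). Then descending: 21 × 21 × 20 × 19 × 18 × 17 × 16 × 15 = 12307075200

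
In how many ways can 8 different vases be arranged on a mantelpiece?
8! = 40320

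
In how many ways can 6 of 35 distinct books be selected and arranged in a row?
P(35,6) = 35!/(35-6)! = 1168675200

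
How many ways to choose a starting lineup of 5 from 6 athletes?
C(6,5) = 6!/(5!×1!) = 6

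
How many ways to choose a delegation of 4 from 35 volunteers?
C(35,4) = 35!/(4!×31!) = 52360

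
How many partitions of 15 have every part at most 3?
Let r_j(i) = number of partitions of i into parts ≤ j, for i = 0..15. r_1(i) = 1 for all i; r_j(i) = r_{j-1}(i) + r_j(i-j). Rows j = 2..3: ≤2: 1 1 2 2 3 3 4 4 5 5 6 6 7 7 8 8; ≤3: 1 1 2 3 4 5 7 8 10 12 14 16 19 21 24 27. r_3(15) = 27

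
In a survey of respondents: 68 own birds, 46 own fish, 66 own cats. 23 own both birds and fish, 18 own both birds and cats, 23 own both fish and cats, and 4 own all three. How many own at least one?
|A∪B∪C| = 68+46+66-23-18-23+4 = 120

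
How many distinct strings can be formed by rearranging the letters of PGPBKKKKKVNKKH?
14! / (1! × 1! × 1! × 1! × 7! × 2! × 1!) = 8648640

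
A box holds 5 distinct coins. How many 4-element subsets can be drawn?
C(5,4) = 5!/(4!×1!) = 5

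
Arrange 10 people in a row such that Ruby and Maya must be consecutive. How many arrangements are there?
Treat the 2 as one block: (10-2+1)! × 2! = 362880 × 2 = 725760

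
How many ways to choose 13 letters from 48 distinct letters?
C(48,13) = 48!/(13!×35!) = 192928249296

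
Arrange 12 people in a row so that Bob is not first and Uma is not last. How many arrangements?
By inclusion-exclusion: 12! - 2×(12-1)! + (12-2)! = 479001600 - 79833600 + 3628800 = 402796800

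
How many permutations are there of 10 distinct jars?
10! = 3628800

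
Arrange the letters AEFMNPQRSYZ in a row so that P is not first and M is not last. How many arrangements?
By inclusion-exclusion: 11! - 2×(11-1)! + (11-2)! = 39916800 - 7257600 + 362880 = 33022080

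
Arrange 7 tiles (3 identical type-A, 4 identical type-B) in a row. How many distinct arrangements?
7! / (3! × 4!) = 35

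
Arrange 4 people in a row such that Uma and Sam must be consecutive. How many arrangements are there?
Treat the 2 as one block: (4-2+1)! × 2! = 6 × 2 = 12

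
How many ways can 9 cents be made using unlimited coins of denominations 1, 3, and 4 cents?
Coefficient of x^9 in 1/(1-x^1) · 1/(1-x^3) · 1/(1-x^4). Case on j = number of 4-cent coins (j = 0..2); remainder r = 9 - 4j is made from {1,3} in ⌊r/3⌋+1 ways. r = 9, 5, 1 → 4 + 2 + 1 = 7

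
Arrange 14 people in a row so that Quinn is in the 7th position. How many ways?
Fix one position: (14-1)! = 6227020800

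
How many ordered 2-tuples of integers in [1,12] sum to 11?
Coefficient of x^11 in (x + x² + ... + x^12)^2. By inclusion-exclusion on dice exceeding 12: Σ_j (-1)^j C(2,j)·C(11-1-12j, 1) = C(2,0)·C(10,1) = 1·10 = 10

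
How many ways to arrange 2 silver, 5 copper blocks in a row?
7! / (2! × 5!) = 21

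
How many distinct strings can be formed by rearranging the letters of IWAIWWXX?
8! / (2! × 2! × 3! × 1!) = 1680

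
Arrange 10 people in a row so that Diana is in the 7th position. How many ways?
Fix one position: (10-1)! = 362880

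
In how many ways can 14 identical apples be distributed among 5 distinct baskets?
C(14+5-1, 5-1) = C(18, 4) = 3060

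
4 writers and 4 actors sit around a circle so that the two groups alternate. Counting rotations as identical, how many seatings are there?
Fix one of the writers: (4-1)! ways for the remaining writers, × 4! ways for the actors = 6 × 24 = 144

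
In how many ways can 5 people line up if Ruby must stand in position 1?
Fix one position: (5-1)! = 24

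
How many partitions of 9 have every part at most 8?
Let r_j(i) = number of partitions of i into parts ≤ j, for i = 0..9. r_1(i) = 1 for all i; r_j(i) = r_{j-1}(i) + r_j(i-j). Rows j = 2..8: ≤2: 1 1 2 2 3 3 4 4 5 5; ≤3: 1 1 2 3 4 5 7 8 10 12; ≤4: 1 1 2 3 5 6 9 11 15 18; ≤5: 1 1 2 3 5 7 10 13 18 23; ≤6: 1 1 2 3 5 7 11 14 20 26; ≤7: 1 1 2 3 5 7 11 15 21 28; ≤8: 1 1 2 3 5 7 11 15 22 29. r_8(9) = 29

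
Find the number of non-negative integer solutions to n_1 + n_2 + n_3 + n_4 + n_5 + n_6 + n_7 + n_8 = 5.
C(5+8-1, 8-1) = C(12, 7) = 792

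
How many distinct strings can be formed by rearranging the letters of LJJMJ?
5! / (1! × 1! × 3!) = 20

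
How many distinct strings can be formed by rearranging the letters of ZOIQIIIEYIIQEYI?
15! / (2! × 1! × 2! × 1! × 2! × 7!) = 32432400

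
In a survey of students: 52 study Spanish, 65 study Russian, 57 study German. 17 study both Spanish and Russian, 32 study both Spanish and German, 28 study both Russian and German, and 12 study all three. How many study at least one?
|A∪B∪C| = 52+65+57-17-32-28+12 = 109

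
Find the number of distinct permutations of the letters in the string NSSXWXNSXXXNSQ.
14! / (3! × 5! × 1! × 4! × 1!) = 5045040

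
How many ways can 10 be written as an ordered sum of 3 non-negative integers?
C(10+3-1, 3-1) = C(12, 2) = 66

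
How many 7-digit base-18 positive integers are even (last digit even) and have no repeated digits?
Last∈{0,2,4,6,8,10,12,14,16}. Last=0: 8910720. Last nonzero: 8×16×P(16,5) = 67092480. Total = 76003200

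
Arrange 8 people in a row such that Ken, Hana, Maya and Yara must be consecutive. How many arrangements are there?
Treat the 4 as one block: (8-4+1)! × 4! = 120 × 24 = 2880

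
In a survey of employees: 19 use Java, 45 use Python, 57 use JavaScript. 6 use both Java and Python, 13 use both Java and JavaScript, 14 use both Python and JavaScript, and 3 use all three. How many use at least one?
|A∪B∪C| = 19+45+57-6-13-14+3 = 91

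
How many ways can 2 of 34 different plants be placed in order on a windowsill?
P(34,2) = 34!/(34-2)! = 1122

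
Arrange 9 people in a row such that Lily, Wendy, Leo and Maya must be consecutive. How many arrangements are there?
Treat the 4 as one block: (9-4+1)! × 4! = 720 × 24 = 17280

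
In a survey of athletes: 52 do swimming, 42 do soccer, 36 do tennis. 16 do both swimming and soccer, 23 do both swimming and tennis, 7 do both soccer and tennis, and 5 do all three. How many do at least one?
|A∪B∪C| = 52+42+36-16-23-7+5 = 89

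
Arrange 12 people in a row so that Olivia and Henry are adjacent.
Treat as block: (12-1)! × 2! = 39916800 × 2 = 79833600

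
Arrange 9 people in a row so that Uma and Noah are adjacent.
Treat as block: (9-1)! × 2! = 40320 × 2 = 80640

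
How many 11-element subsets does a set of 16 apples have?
C(16,11) = 16!/(11!×5!) = 4368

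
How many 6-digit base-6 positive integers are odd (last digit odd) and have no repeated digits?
Last∈{1,3,5}. Last=0: 0. Last nonzero: 3×4×P(4,4) = 288. Total = 288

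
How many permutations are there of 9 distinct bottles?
9! = 362880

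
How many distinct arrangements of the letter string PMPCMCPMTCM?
11! / (4! × 3! × 1! × 3!) = 46200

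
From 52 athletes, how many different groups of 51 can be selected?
C(52,51) = 52!/(51!×1!) = 52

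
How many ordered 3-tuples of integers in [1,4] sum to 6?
Coefficient of x^6 in (x + x² + ... + x^4)^3. By inclusion-exclusion on dice exceeding 4: Σ_j (-1)^j C(3,j)·C(6-1-4j, 2) = C(3,0)·C(5,2) = 1·10 = 10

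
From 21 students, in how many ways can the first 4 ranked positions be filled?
P(21,4) = 21!/(21-4)! = 143640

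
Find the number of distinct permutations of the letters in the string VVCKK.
5! / (1! × 2! × 2!) = 30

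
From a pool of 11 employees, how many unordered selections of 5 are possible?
C(11,5) = 11!/(5!×6!) = 462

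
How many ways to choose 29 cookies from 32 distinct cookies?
C(32,29) = 32!/(29!×3!) = 4960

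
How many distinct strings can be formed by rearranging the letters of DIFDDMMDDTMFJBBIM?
17! / (5! × 1! × 2! × 1! × 2! × 2! × 4!) = 15437822400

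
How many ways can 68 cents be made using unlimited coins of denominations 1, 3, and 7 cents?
Coefficient of x^68 in 1/(1-x^1) · 1/(1-x^3) · 1/(1-x^7). Case on j = number of 7-cent coins (j = 0..9); remainder r = 68 - 7j is made from {1,3} in ⌊r/3⌋+1 ways. r = 68, 61, 54, 47, 40, 33, 26, 19, 12, 5 → 23 + 21 + 19 + 16 + 14 + 12 + 9 + 7 + 5 + 2 = 128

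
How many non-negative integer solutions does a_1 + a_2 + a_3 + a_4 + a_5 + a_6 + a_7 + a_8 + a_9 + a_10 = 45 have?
C(45+10-1, 10-1) = C(54, 9) = 5317936260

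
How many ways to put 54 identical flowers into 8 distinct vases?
C(54+8-1, 8-1) = C(61, 7) = 436270780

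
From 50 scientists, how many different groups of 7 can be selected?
C(50,7) = 50!/(7!×43!) = 99884400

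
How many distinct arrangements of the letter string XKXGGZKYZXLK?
12! / (1! × 1! × 3! × 2! × 2! × 3!) = 3326400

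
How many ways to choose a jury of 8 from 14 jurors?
C(14,8) = 14!/(8!×6!) = 3003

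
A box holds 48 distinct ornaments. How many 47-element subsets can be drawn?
C(48,47) = 48!/(47!×1!) = 48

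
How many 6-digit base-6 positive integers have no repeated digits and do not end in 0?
Last digit: 5 nonzero choices. First digit: 4 (nonzero, ≠last). Middle 4: P(4,4) = 24. Total = 480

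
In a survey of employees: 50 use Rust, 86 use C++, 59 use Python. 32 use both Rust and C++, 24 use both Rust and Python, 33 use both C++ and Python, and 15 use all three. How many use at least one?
|A∪B∪C| = 50+86+59-32-24-33+15 = 121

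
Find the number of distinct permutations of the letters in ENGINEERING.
11! / (3! × 3! × 2! × 2! × 1!) = 277200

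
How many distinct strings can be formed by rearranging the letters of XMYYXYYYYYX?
11! / (3! × 1! × 7!) = 1320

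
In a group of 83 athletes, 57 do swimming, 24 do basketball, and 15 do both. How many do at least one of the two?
|A∪B| = |A| + |B| - |A∩B| = 57 + 24 - 15 = 66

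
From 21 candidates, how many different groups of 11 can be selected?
C(21,11) = 21!/(11!×10!) = 352716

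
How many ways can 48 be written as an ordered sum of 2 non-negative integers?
C(48+2-1, 2-1) = C(49, 1) = 49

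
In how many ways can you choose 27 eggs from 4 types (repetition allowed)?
C(27+4-1, 4-1) = C(30, 3) = 4060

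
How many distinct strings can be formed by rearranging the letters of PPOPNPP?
7! / (1! × 1! × 5!) = 42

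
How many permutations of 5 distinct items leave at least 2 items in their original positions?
Exactly j fixed points: C(5,j)·!(5-j); sum over j ≥ 2 (derangement numbers via !m = (m-1)·(!(m-1) + !(m-2)): !0..!3 = 1, 0, 1, 2). Σ_{j=2}^{5} C(5,j)·!(5-j) = C(5,2)·!3 + C(5,3)·!2 + C(5,4)·!1 + C(5,5)·!0 = 10·2 + 10·1 + 5·0 + 1·1 = 31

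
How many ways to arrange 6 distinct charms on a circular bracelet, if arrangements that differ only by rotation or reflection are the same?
(6-1)!/2 = 120/2 = 60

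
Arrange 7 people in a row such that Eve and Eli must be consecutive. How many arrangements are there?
Treat the 2 as one block: (7-2+1)! × 2! = 720 × 2 = 1440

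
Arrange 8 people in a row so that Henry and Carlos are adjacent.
Treat as block: (8-1)! × 2! = 5040 × 2 = 10080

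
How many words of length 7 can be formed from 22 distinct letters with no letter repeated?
P(22,7) = 22!/(22-7)! = 859541760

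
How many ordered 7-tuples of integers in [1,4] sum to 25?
Coefficient of x^25 in (x + x² + ... + x^4)^7. By inclusion-exclusion on dice exceeding 4: Σ_j (-1)^j C(7,j)·C(25-1-4j, 6) = C(7,0)·C(24,6) - C(7,1)·C(20,6) + C(7,2)·C(16,6) - C(7,3)·C(12,6) + C(7,4)·C(8,6) = 1·134596 - 7·38760 + 21·8008 - 35·924 + 35·28 = 84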